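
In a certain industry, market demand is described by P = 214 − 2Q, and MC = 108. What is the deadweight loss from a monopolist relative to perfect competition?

DWL = 702.25

Competitive firms price at marginal cost: P = 108, giving Q = 53.
A monopolist chooses Q where MR = MC. MR = 214 − 4Q; setting this equal to 108 gives Q = 26.5 and P = 161.
DWL is the triangle between Q = 26.5 and Q = 53: ½·(53 − 26.5)·(161 − 108) = 702.25.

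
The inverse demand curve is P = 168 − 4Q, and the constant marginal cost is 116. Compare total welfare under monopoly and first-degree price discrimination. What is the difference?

Total welfare rises by 84.5

Monopoly sets MR = MC: 168 − 8Q = 116 ⇒ Q = 6.5, P = 168 − 4·6.5 = 142.
CS = ½·(168 − 142)·6.5 = 84.5; PS = (142 − 116)·6.5 = 169; TS = 253.5.
Under first-degree price discrimination the firm charges each unit its demand price and produces up to where P = MC, i.e. Q = 13. Consumer surplus is zero; producer surplus equals total surplus.
TS = 338 (equal to competitive TS).
Change in total welfare: 338 − 253.5 = 84.5.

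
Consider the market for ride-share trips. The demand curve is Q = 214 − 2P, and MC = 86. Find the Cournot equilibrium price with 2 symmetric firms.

Inverting demand: P = 107 − 0.5Q.
Cournot with 2 identical firms: the symmetric best-response condition is 107 − 1.5q = 86. Each firm produces q = 14, total output Q = 28, price P = 93.

P = 93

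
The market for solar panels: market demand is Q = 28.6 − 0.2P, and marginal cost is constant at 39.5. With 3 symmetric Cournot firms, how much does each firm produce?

Inverting demand: P = 143 − 5Q.
In a 3-firm Cournot equilibrium, symmetry and the first-order condition give q = (143 − 39.5)/(20) = 5.175. So Q = 15.525 and P = 65.375.

q_i = 5.175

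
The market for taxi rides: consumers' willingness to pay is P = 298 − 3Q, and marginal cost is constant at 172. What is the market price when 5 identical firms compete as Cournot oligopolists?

P = 193

With 5 symmetric Cournot firms, each firm's FOC gives 298 − 18q = 172, so q = 7, Q = 5·7 = 35, and P = 193.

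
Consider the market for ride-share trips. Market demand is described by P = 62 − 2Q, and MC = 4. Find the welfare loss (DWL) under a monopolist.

Competitive firms price at marginal cost: P = 4, giving Q = 29.
Monopoly sets MR = MC: 62 − 4Q = 4 ⇒ Q = 14.5, P = 62 − 2·14.5 = 33.
DWL is the triangle between Q = 14.5 and Q = 29: ½·(29 − 14.5)·(33 − 4) = 210.25.

DWL = 210.25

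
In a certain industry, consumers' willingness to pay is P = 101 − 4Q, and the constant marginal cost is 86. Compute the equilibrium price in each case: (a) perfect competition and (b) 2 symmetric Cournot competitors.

Competitive firms price at marginal cost: P = 86, giving Q = 3.75.
In a 2-firm Cournot equilibrium, symmetry and the first-order condition give q = (101 − 86)/(12) = 1.25. So Q = 2.5 and P = 91.

Competition: P = 86; Cournot: P = 91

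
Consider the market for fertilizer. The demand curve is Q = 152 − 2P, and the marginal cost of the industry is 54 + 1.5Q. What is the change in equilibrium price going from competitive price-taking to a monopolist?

Equilibrium price rises by 1.1

Inverting demand: P = 76 − 0.5Q.
Competitive equilibrium sets price equal to marginal cost: 76 − 0.5Q = 54 + 1.5Q, so Q = 11 and P = 70.5.
Monopoly sets MR = MC: 76 − Q = 54 + 1.5Q ⇒ Q = 8.8, P = 76 − 0.5·8.8 = 71.6.
Change in equilibrium price: 71.6 − 70.5 = 1.1.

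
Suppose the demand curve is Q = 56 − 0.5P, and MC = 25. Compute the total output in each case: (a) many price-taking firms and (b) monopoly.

Inverting demand: P = 112 − 2Q.
Perfect competition: P = MC = 25, so 112 − 2Q = 25 and Q = 43.5.
The monopolist equates marginal revenue to marginal cost: 112 − 4Q = 25, so Q = 21.75. From demand, P = 68.5.

Competition: Q = 43.5; Monopoly: Q = 21.75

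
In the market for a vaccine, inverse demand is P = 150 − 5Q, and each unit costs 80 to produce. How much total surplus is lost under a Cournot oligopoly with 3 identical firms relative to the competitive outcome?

Under competition P = MC = 80, so Q = (150 − 80)/5 = 14.
In a 3-firm Cournot equilibrium, symmetry and the first-order condition give q = (150 − 80)/(20) = 3.5. So Q = 10.5 and P = 97.5.
DWL is the triangle between Q = 10.5 and Q = 14: ½·(14 − 10.5)·(97.5 − 80) = 30.625.

DWL = 30.625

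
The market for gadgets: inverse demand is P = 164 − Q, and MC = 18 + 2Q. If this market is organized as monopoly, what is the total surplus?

TS = 3330.625

The monopolist equates marginal revenue to marginal cost: 164 − 2Q = 18 + 2Q, so Q = 36.5. From demand, P = 127.5.
CS = ½·(164 − 127.5)·36.5 = 666.125; PS = (127.5·36.5 − 18·36.5 − ½·2·36.5²) = 2664.5; TS = 3330.625.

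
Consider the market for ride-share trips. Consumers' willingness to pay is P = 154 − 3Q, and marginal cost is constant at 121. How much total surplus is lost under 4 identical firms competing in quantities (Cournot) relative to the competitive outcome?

Perfect competition: P = MC = 121, so 154 − 3Q = 121 and Q = 11.
Cournot with 4 identical firms: the symmetric best-response condition is 154 − 15q = 121. Each firm produces q = 2.2, total output Q = 8.8, price P = 127.6.
DWL is the triangle between Q = 8.8 and Q = 11: ½·(11 − 8.8)·(127.6 − 121) = 7.26.

DWL = 7.26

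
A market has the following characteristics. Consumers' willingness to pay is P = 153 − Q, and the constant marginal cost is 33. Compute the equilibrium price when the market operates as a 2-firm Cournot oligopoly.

P = 73

In a 2-firm Cournot equilibrium, symmetry and the first-order condition give q = (153 − 33)/(3) = 40. So Q = 80 and P = 73.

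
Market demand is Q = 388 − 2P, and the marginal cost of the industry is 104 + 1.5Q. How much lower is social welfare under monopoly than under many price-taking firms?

TS falls by 81

Inverting demand: P = 194 − 0.5Q.
Under competition P = MC: 194 − 0.5Q = 104 + 1.5Q ⇒ Q = 45, P = 171.5.
CS = ½·(194 − 171.5)·45 = 506.25; PS = (171.5·45 − 104·45 − ½·1.5·45²) = 1518.75; TS = 2025.
The monopolist equates marginal revenue to marginal cost: 194 − Q = 104 + 1.5Q, so Q = 36. From demand, P = 176.
CS = ½·(194 − 176)·36 = 324; PS = (176·36 − 104·36 − ½·1.5·36²) = 1620; TS = 1944.
Change in social welfare: 1944 − 2025 = −81.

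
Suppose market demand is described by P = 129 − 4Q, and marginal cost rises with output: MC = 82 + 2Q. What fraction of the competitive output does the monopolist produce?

Monopoly sets MR = MC: 129 − 8Q = 82 + 2Q ⇒ Q = 4.7, P = 129 − 4·4.7 = 110.2.
Under competition P = MC: 129 − 4Q = 82 + 2Q ⇒ Q = 47/6, P = 293/3.
Ratio Q_m/Q_c = 4.7/(47/6) = 0.6.

Q_m/Q_c = 0.6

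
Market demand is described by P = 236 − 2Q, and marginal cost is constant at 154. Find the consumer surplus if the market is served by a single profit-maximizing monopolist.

CS = 420.25

A monopolist chooses Q where MR = MC. MR = 236 − 4Q; setting this equal to 154 gives Q = 20.5 and P = 195.
CS = ½·(236 − 195)·20.5 = 420.25.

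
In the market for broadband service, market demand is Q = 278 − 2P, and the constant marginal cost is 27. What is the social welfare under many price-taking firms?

Inverting demand: P = 139 − 0.5Q.
Perfect competition: P = MC = 27, so 139 − 0.5Q = 27 and Q = 224.
CS = ½·(139 − 27)·224 = 12544; PS = (27 − 27)·224 = 0; TS = 12544.

TS = 12544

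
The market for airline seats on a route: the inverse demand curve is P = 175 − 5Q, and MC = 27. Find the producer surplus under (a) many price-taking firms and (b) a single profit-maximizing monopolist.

Under competition P = MC = 27, so Q = (175 − 27)/5 = 29.6.
PS = (27 − 27)·29.6 = 0.
A monopolist chooses Q where MR = MC. MR = 175 − 10Q; setting this equal to 27 gives Q = 14.8 and P = 101.
PS = (101 − 27)·14.8 = 1095.2.

Competition: PS = 0; Monopoly: PS = 1095.2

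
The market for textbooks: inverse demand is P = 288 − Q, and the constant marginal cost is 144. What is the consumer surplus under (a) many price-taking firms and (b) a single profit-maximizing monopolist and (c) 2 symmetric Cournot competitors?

Under competition P = MC = 144, so Q = (288 − 144)/1 = 144.
CS = ½·(288 − 144)·144 = 10368.
A monopolist chooses Q where MR = MC. MR = 288 − 2Q; setting this equal to 144 gives Q = 72 and P = 216.
CS = ½·(288 − 216)·72 = 2592.
In a 2-firm Cournot equilibrium, symmetry and the first-order condition give q = (288 − 144)/(3) = 48. So Q = 96 and P = 192.
CS = ½·(288 − 192)·96 = 4608.

Competition: CS = 10368; Monopoly: CS = 2592; Cournot: CS = 4608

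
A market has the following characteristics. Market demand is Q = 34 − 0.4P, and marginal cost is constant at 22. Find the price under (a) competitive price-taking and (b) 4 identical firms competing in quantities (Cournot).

Inverting demand: P = 85 − 2.5Q.
Perfect competition: P = MC = 22, so 85 − 2.5Q = 22 and Q = 25.2.
With 4 symmetric Cournot firms, each firm's FOC gives 85 − 12.5q = 22, so q = 5.04, Q = 4·5.04 = 20.16, and P = 34.6.

Competition: P = 22; Cournot: P = 34.6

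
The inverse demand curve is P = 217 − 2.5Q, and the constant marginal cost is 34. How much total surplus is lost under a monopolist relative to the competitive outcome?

DWL = 1674.45

Under competition P = MC = 34, so Q = (217 − 34)/2.5 = 73.2.
The monopolist equates marginal revenue to marginal cost: 217 − 5Q = 34, so Q = 36.6. From demand, P = 125.5.
DWL is the triangle between Q = 36.6 and Q = 73.2: ½·(73.2 − 36.6)·(125.5 − 34) = 1674.45.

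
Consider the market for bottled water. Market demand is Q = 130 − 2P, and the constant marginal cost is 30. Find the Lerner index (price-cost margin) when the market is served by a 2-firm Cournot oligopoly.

Inverting demand: P = 65 − 0.5Q.
Cournot with 2 identical firms: the symmetric best-response condition is 65 − 1.5q = 30. Each firm produces q = 70/3, total output Q = 140/3, price P = 125/3.
Lerner index = (P − MC)/P = (125/3 − 30)/(125/3) = 0.28.

Lerner index = 0.28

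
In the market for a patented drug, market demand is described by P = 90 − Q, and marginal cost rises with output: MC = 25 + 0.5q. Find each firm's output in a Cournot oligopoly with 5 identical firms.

q_i = 10

With 5 symmetric Cournot firms, each firm's FOC gives 90 − 6q = 25 + 0.5q, so q = 10, Q = 5·10 = 50, and P = 40.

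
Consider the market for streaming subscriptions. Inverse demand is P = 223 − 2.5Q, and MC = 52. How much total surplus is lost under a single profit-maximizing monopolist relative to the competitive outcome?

Competitive firms price at marginal cost: P = 52, giving Q = 68.4.
A monopolist chooses Q where MR = MC. MR = 223 − 5Q; setting this equal to 52 gives Q = 34.2 and P = 137.5.
DWL is the triangle between Q = 34.2 and Q = 68.4: ½·(68.4 − 34.2)·(137.5 − 52) = 1462.05.

DWL = 1462.05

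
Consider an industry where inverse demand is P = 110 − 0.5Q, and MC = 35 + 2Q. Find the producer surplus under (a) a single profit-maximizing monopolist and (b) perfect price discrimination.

Monopoly: PS = 937.5; Perfect PD: PS = 1125

Monopoly sets MR = MC: 110 − Q = 35 + 2Q ⇒ Q = 25, P = 110 − 0.5·25 = 97.5.
PS = P·Q − VC(Q) = 97.5·25 − (35·25 + ½·2·25²) = 937.5.
With perfect price discrimination, output is the efficient level Q = 30 (where demand meets MC), but every buyer pays their willingness to pay: CS = 0 and PS = total surplus.
PS = ½·(110 − 35)·30 = 1125.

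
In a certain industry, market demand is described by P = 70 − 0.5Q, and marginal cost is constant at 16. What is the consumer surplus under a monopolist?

CS = 729

Monopoly sets MR = MC: 70 − Q = 16 ⇒ Q = 54, P = 70 − 0.5·54 = 43.
CS = ½·(70 − 43)·54 = 729.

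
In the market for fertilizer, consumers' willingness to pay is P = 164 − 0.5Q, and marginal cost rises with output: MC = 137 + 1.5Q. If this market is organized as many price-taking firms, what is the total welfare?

TS = 182.25

Competitive equilibrium sets price equal to marginal cost: 164 − 0.5Q = 137 + 1.5Q, so Q = 13.5 and P = 157.25.
CS = ½·(164 − 157.25)·13.5 = 729/16; PS = (157.25·13.5 − 137·13.5 − ½·1.5·13.5²) = 2187/16; TS = 182.25.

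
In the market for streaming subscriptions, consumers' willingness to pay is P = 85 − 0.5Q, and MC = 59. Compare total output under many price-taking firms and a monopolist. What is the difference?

Total output falls by 26

Under competition P = MC = 59, so Q = (85 − 59)/0.5 = 52.
The monopolist equates marginal revenue to marginal cost: 85 − Q = 59, so Q = 26. From demand, P = 72.
Change in total output: 26 − 52 = −26.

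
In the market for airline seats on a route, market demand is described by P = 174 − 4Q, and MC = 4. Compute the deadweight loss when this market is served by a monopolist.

Under competition P = MC = 4, so Q = (174 − 4)/4 = 42.5.
A monopolist chooses Q where MR = MC. MR = 174 − 8Q; setting this equal to 4 gives Q = 21.25 and P = 89.
DWL is the triangle between Q = 21.25 and Q = 42.5: ½·(42.5 − 21.25)·(89 − 4) = 903.125.

DWL = 903.125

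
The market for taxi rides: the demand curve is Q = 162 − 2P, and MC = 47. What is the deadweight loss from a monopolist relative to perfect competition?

Inverting demand: P = 81 − 0.5Q.
Under competition P = MC = 47, so Q = (81 − 47)/0.5 = 68.
The monopolist equates marginal revenue to marginal cost: 81 − Q = 47, so Q = 34. From demand, P = 64.
DWL is the triangle between Q = 34 and Q = 68: ½·(68 − 34)·(64 − 47) = 289.

DWL = 289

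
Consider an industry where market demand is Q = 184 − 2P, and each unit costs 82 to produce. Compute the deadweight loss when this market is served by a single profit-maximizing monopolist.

DWL = 25

Inverting demand: P = 92 − 0.5Q.
Under competition P = MC = 82, so Q = (92 − 82)/0.5 = 20.
A monopolist chooses Q where MR = MC. MR = 92 − Q; setting this equal to 82 gives Q = 10 and P = 87.
DWL is the triangle between Q = 10 and Q = 20: ½·(20 − 10)·(87 − 82) = 25.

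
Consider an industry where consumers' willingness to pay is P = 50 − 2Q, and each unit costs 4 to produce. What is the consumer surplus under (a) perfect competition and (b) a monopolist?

Competition: CS = 529; Monopoly: CS = 132.25

Perfect competition: P = MC = 4, so 50 − 2Q = 4 and Q = 23.
CS = ½·(50 − 4)·23 = 529.
Monopoly sets MR = MC: 50 − 4Q = 4 ⇒ Q = 11.5, P = 50 − 2·11.5 = 27.
CS = ½·(50 − 27)·11.5 = 132.25.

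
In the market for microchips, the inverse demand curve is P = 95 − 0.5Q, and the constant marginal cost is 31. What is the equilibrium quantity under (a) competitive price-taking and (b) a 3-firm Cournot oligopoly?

Competition: Q = 128; Cournot: Q = 96

Perfect competition: P = MC = 31, so 95 − 0.5Q = 31 and Q = 128.
Cournot with 3 identical firms: the symmetric best-response condition is 95 − 2q = 31. Each firm produces q = 32, total output Q = 96, price P = 47.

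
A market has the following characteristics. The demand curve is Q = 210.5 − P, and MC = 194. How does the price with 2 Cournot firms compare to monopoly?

Inverting demand: P = 210.5 − Q.
Cournot with 2 identical firms: the symmetric best-response condition is 210.5 − 3q = 194. Each firm produces q = 5.5, total output Q = 11, price P = 199.5.
The monopolist equates marginal revenue to marginal cost: 210.5 − 2Q = 194, so Q = 8.25. From demand, P = 202.25.

Cournot: P = 199.5; Monopoly: P = 202.25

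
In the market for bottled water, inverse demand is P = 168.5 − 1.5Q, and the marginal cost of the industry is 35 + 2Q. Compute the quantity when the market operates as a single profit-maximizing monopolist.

Q = 26.7

A monopolist chooses Q where MR = MC. MR = 168.5 − 3Q; setting this equal to 35 + 2Q gives Q = 26.7 and P = 128.45.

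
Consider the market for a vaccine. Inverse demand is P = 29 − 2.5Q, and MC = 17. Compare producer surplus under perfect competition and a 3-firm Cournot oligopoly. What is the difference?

Producer surplus rises by 10.8

Under competition P = MC = 17, so Q = (29 − 17)/2.5 = 4.8.
PS = (17 − 17)·4.8 = 0.
Cournot with 3 identical firms: the symmetric best-response condition is 29 − 10q = 17. Each firm produces q = 1.2, total output Q = 3.6, price P = 20.
PS = (20 − 17)·3.6 = 10.8.
Change in producer surplus: 10.8 − 0 = 10.8.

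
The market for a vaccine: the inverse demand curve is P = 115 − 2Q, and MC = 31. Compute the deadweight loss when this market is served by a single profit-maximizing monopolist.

Under competition P = MC = 31, so Q = (115 − 31)/2 = 42.
Monopoly sets MR = MC: 115 − 4Q = 31 ⇒ Q = 21, P = 115 − 2·21 = 73.
DWL is the triangle between Q = 21 and Q = 42: ½·(42 − 21)·(73 − 31) = 441.

DWL = 441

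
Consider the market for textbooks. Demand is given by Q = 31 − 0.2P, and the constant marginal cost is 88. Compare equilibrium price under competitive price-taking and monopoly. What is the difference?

Inverting demand: P = 155 − 5Q.
Perfect competition: P = MC = 88, so 155 − 5Q = 88 and Q = 13.4.
The monopolist equates marginal revenue to marginal cost: 155 − 10Q = 88, so Q = 6.7. From demand, P = 121.5.
Change in equilibrium price: 121.5 − 88 = 33.5.

P rises by 33.5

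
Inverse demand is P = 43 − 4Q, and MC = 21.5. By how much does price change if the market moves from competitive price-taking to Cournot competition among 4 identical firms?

Perfect competition: P = MC = 21.5, so 43 − 4Q = 21.5 and Q = 5.375.
Cournot with 4 identical firms: the symmetric best-response condition is 43 − 20q = 21.5. Each firm produces q = 1.075, total output Q = 4.3, price P = 25.8.
Change in price: 25.8 − 21.5 = 4.3.

Price rises by 4.3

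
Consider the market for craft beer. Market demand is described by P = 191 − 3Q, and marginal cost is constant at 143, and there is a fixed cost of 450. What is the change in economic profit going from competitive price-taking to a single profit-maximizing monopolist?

Perfect competition: P = MC = 143, so 191 − 3Q = 143 and Q = 16.
Profit = (143 − 143)·16 − 450 = −450.
The monopolist equates marginal revenue to marginal cost: 191 − 6Q = 143, so Q = 8. From demand, P = 167.
Profit = (167 − 143)·8 − 450 = −258.
Change in economic profit: −258 − −450 = 192.

Economic profit rises by 192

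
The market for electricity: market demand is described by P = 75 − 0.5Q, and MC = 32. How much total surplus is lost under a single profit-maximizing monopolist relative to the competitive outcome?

Perfect competition: P = MC = 32, so 75 − 0.5Q = 32 and Q = 86.
A monopolist chooses Q where MR = MC. MR = 75 − Q; setting this equal to 32 gives Q = 43 and P = 53.5.
DWL is the triangle between Q = 43 and Q = 86: ½·(86 − 43)·(53.5 − 32) = 462.25.

DWL = 462.25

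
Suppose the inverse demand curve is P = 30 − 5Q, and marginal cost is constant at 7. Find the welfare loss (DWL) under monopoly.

Perfect competition: P = MC = 7, so 30 − 5Q = 7 and Q = 4.6.
A monopolist chooses Q where MR = MC. MR = 30 − 10Q; setting this equal to 7 gives Q = 2.3 and P = 18.5.
DWL is the triangle between Q = 2.3 and Q = 4.6: ½·(4.6 − 2.3)·(18.5 − 7) = 13.225.

DWL = 13.225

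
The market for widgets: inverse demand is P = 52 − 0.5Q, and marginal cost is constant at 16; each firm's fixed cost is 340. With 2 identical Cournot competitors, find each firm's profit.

With 2 symmetric Cournot firms, each firm's FOC gives 52 − 1.5q = 16, so q = 24, Q = 2·24 = 48, and P = 28.
Each firm's profit = (28 − 16)·24 − 340 = −52.

π_i = −52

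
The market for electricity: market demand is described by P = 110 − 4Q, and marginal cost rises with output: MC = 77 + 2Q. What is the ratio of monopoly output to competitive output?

Q_m/Q_c = 0.6

A monopolist chooses Q where MR = MC. MR = 110 − 8Q; setting this equal to 77 + 2Q gives Q = 3.3 and P = 96.8.
Competitive equilibrium sets price equal to marginal cost: 110 − 4Q = 77 + 2Q, so Q = 5.5 and P = 88.
Ratio Q_m/Q_c = 3.3/5.5 = 0.6.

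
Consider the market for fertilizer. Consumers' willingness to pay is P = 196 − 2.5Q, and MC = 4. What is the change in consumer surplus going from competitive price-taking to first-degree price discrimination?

Competitive firms price at marginal cost: P = 4, giving Q = 76.8.
CS = ½·(196 − 4)·76.8 = 7372.8.
A perfectly discriminating monopolist sells every unit with P(Q) ≥ MC(Q), so output equals the competitive quantity Q = 76.8. Each buyer pays their reservation price, so CS = 0 and the firm captures all surplus.
CS = 0.
Change in consumer surplus: 0 − 7372.8 = −7372.8.

CS falls by 7372.8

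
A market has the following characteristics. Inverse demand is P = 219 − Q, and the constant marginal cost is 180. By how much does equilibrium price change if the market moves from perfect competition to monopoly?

Equilibrium price rises by 19.5

Competitive firms price at marginal cost: P = 180, giving Q = 39.
The monopolist equates marginal revenue to marginal cost: 219 − 2Q = 180, so Q = 19.5. From demand, P = 199.5.
Change in equilibrium price: 199.5 − 180 = 19.5.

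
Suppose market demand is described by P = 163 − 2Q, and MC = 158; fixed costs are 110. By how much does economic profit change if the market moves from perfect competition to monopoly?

π rises by 3.125

Perfect competition: P = MC = 158, so 163 − 2Q = 158 and Q = 2.5.
Profit = (158 − 158)·2.5 − 110 = −110.
The monopolist equates marginal revenue to marginal cost: 163 − 4Q = 158, so Q = 1.25. From demand, P = 160.5.
Profit = (160.5 − 158)·1.25 − 110 = −106.875.
Change in economic profit: −106.875 − −110 = 3.125.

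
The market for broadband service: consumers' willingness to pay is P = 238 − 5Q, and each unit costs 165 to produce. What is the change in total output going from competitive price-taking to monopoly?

Total output falls by 7.3

Perfect competition: P = MC = 165, so 238 − 5Q = 165 and Q = 14.6.
Monopoly sets MR = MC: 238 − 10Q = 165 ⇒ Q = 7.3, P = 238 − 5·7.3 = 201.5.
Change in total output: 7.3 − 14.6 = −7.3.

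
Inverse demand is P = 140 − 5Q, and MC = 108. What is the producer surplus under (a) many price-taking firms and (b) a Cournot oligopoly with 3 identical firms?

Perfect competition: P = MC = 108, so 140 − 5Q = 108 and Q = 6.4.
PS = (108 − 108)·6.4 = 0.
Cournot with 3 identical firms: the symmetric best-response condition is 140 − 20q = 108. Each firm produces q = 1.6, total output Q = 4.8, price P = 116.
PS = (116 − 108)·4.8 = 38.4.

Competition: PS = 0; Cournot: PS = 38.4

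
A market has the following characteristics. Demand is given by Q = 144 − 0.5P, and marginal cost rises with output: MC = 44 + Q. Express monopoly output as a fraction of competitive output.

Inverting demand: P = 288 − 2Q.
A monopolist chooses Q where MR = MC. MR = 288 − 4Q; setting this equal to 44 + Q gives Q = 48.8 and P = 190.4.
Under competition P = MC: 288 − 2Q = 44 + Q ⇒ Q = 244/3, P = 376/3.
Ratio Q_m/Q_c = 48.8/(244/3) = 0.6.

Q_m/Q_c = 0.6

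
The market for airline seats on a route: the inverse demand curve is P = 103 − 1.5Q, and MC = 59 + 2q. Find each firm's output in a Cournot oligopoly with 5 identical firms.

In a 5-firm Cournot equilibrium, symmetry and the first-order condition give q = (103 − 59)/(11) = 4. So Q = 20 and P = 73.

q_i = 4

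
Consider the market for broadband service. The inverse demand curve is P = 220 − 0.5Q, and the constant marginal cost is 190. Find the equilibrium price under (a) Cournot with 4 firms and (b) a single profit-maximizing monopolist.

In a 4-firm Cournot equilibrium, symmetry and the first-order condition give q = (220 − 190)/(2.5) = 12. So Q = 48 and P = 196.
Monopoly sets MR = MC: 220 − Q = 190 ⇒ Q = 30, P = 220 − 0.5·30 = 205.

Cournot: P = 196; Monopoly: P = 205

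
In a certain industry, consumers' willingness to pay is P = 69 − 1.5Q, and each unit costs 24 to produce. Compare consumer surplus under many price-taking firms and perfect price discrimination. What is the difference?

Consumer surplus falls by 675

Perfect competition: P = MC = 24, so 69 − 1.5Q = 24 and Q = 30.
CS = ½·(69 − 24)·30 = 675.
Under first-degree price discrimination the firm charges each unit its demand price and produces up to where P = MC, i.e. Q = 30. Consumer surplus is zero; producer surplus equals total surplus.
CS = 0.
Change in consumer surplus: 0 − 675 = −675.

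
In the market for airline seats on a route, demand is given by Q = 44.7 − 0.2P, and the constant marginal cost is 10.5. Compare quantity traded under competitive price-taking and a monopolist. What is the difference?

Q falls by 21.3

Inverting demand: P = 223.5 − 5Q.
Perfect competition: P = MC = 10.5, so 223.5 − 5Q = 10.5 and Q = 42.6.
Monopoly sets MR = MC: 223.5 − 10Q = 10.5 ⇒ Q = 21.3, P = 223.5 − 5·21.3 = 117.
Change in quantity traded: 21.3 − 42.6 = −21.3.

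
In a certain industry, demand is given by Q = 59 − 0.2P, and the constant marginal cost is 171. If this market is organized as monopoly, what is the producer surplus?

Inverting demand: P = 295 − 5Q.
Monopoly sets MR = MC: 295 − 10Q = 171 ⇒ Q = 12.4, P = 295 − 5·12.4 = 233.
PS = (233 − 171)·12.4 = 768.8.

PS = 768.8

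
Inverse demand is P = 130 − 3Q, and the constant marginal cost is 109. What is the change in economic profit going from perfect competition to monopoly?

Economic profit rises by 36.75

Under competition P = MC = 109, so Q = (130 − 109)/3 = 7.
Profit = (109 − 109)·7 = 0.
Monopoly sets MR = MC: 130 − 6Q = 109 ⇒ Q = 3.5, P = 130 − 3·3.5 = 119.5.
Profit = (119.5 − 109)·3.5 = 36.75.
Change in economic profit: 36.75 − 0 = 36.75.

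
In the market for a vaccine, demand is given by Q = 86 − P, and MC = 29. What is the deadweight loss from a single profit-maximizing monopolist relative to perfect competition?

Inverting demand: P = 86 − Q.
Competitive firms price at marginal cost: P = 29, giving Q = 57.
The monopolist equates marginal revenue to marginal cost: 86 − 2Q = 29, so Q = 28.5. From demand, P = 57.5.
DWL is the triangle between Q = 28.5 and Q = 57: ½·(57 − 28.5)·(57.5 − 29) = 406.125.

DWL = 406.125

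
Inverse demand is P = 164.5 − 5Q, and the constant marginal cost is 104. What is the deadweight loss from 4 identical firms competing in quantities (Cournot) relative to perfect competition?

Perfect competition: P = MC = 104, so 164.5 − 5Q = 104 and Q = 12.1.
With 4 symmetric Cournot firms, each firm's FOC gives 164.5 − 25q = 104, so q = 2.42, Q = 4·2.42 = 9.68, and P = 116.1.
DWL is the triangle between Q = 9.68 and Q = 12.1: ½·(12.1 − 9.68)·(116.1 − 104) = 14.641.

DWL = 14.641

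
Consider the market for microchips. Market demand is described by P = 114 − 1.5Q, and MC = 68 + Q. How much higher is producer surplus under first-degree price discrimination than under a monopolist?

A monopolist chooses Q where MR = MC. MR = 114 − 3Q; setting this equal to 68 + Q gives Q = 11.5 and P = 96.75.
PS = P·Q − VC(Q) = 96.75·11.5 − (68·11.5 + ½·1·11.5²) = 264.5.
With perfect price discrimination, output is the efficient level Q = 18.4 (where demand meets MC), but every buyer pays their willingness to pay: CS = 0 and PS = total surplus.
PS = ½·(114 − 68)·18.4 = 423.2.
Change in producer surplus: 423.2 − 264.5 = 158.7.

PS rises by 158.7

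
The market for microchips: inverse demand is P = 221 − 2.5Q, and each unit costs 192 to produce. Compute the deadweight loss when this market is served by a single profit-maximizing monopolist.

Competitive firms price at marginal cost: P = 192, giving Q = 11.6.
Monopoly sets MR = MC: 221 − 5Q = 192 ⇒ Q = 5.8, P = 221 − 2.5·5.8 = 206.5.
DWL is the triangle between Q = 5.8 and Q = 11.6: ½·(11.6 − 5.8)·(206.5 − 192) = 42.05.

DWL = 42.05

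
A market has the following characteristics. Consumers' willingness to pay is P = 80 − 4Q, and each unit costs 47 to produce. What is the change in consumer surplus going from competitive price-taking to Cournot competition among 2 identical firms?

Consumer surplus falls by 75.625

Under competition P = MC = 47, so Q = (80 − 47)/4 = 8.25.
CS = ½·(80 − 47)·8.25 = 136.125.
In a 2-firm Cournot equilibrium, symmetry and the first-order condition give q = (80 − 47)/(12) = 2.75. So Q = 5.5 and P = 58.
CS = ½·(80 − 58)·5.5 = 60.5.
Change in consumer surplus: 60.5 − 136.125 = −75.625.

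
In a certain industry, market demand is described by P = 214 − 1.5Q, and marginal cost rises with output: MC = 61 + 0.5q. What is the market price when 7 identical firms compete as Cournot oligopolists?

P = 85.48

With 7 symmetric Cournot firms, each firm's FOC gives 214 − 12q = 61 + 0.5q, so q = 12.24, Q = 7·12.24 = 85.68, and P = 85.48.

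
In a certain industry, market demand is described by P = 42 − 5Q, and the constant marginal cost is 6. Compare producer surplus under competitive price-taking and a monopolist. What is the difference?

Perfect competition: P = MC = 6, so 42 − 5Q = 6 and Q = 7.2.
PS = (6 − 6)·7.2 = 0.
The monopolist equates marginal revenue to marginal cost: 42 − 10Q = 6, so Q = 3.6. From demand, P = 24.
PS = (24 − 6)·3.6 = 64.8.
Change in producer surplus: 64.8 − 0 = 64.8.

Producer surplus rises by 64.8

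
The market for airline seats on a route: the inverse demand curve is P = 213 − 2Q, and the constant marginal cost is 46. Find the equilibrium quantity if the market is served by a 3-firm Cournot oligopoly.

With 3 symmetric Cournot firms, each firm's FOC gives 213 − 8q = 46, so q = 20.875, Q = 3·20.875 = 62.625, and P = 87.75.

Q = 62.625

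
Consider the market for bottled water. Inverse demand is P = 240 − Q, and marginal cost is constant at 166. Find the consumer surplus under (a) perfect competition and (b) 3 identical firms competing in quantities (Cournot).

Competition: CS = 2738; Cournot: CS = 1540.125

Under competition P = MC = 166, so Q = (240 − 166)/1 = 74.
CS = ½·(240 − 166)·74 = 2738.
With 3 symmetric Cournot firms, each firm's FOC gives 240 − 4q = 166, so q = 18.5, Q = 3·18.5 = 55.5, and P = 184.5.
CS = ½·(240 − 184.5)·55.5 = 1540.125.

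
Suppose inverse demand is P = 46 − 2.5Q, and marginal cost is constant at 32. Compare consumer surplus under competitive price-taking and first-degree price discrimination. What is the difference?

Under competition P = MC = 32, so Q = (46 − 32)/2.5 = 5.6.
CS = ½·(46 − 32)·5.6 = 39.2.
With perfect price discrimination, output is the efficient level Q = 5.6 (where demand meets MC), but every buyer pays their willingness to pay: CS = 0 and PS = total surplus.
CS = 0.
Change in consumer surplus: 0 − 39.2 = −39.2.

Consumer surplus falls by 39.2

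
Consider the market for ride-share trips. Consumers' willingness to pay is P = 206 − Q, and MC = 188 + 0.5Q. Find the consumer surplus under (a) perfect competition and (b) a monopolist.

Competition: CS = 72; Monopoly: CS = 25.92

Competitive equilibrium sets price equal to marginal cost: 206 − Q = 188 + 0.5Q, so Q = 12 and P = 194.
CS = ½·(206 − 194)·12 = 72.
A monopolist chooses Q where MR = MC. MR = 206 − 2Q; setting this equal to 188 + 0.5Q gives Q = 7.2 and P = 198.8.
CS = ½·(206 − 198.8)·7.2 = 25.92.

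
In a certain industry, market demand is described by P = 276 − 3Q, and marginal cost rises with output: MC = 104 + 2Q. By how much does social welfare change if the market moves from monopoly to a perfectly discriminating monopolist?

Monopoly sets MR = MC: 276 − 6Q = 104 + 2Q ⇒ Q = 21.5, P = 276 − 3·21.5 = 211.5.
CS = ½·(276 − 211.5)·21.5 = 693.375; PS = (211.5·21.5 − 104·21.5 − ½·2·21.5²) = 1849; TS = 2542.375.
Under first-degree price discrimination the firm charges each unit its demand price and produces up to where P = MC, i.e. Q = 34.4. Consumer surplus is zero; producer surplus equals total surplus.
TS = 2958.4 (equal to competitive TS).
Change in social welfare: 2958.4 − 2542.375 = 416.025.

Social welfare rises by 416.025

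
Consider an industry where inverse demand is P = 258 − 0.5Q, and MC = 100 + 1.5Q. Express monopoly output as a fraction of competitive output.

Q_m/Q_c = 0.8

A monopolist chooses Q where MR = MC. MR = 258 − Q; setting this equal to 100 + 1.5Q gives Q = 63.2 and P = 226.4.
Competitive equilibrium sets price equal to marginal cost: 258 − 0.5Q = 100 + 1.5Q, so Q = 79 and P = 218.5.
Ratio Q_m/Q_c = 63.2/79 = 0.8.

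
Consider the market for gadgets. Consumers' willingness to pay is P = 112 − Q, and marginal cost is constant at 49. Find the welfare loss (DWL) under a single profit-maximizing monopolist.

Perfect competition: P = MC = 49, so 112 − Q = 49 and Q = 63.
Monopoly sets MR = MC: 112 − 2Q = 49 ⇒ Q = 31.5, P = 112 − 31.5 = 80.5.
DWL is the triangle between Q = 31.5 and Q = 63: ½·(63 − 31.5)·(80.5 − 49) = 496.125.

DWL = 496.125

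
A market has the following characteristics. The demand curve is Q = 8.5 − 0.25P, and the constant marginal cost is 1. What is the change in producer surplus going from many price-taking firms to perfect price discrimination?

PS rises by 136.125

Inverting demand: P = 34 − 4Q.
Under competition P = MC = 1, so Q = (34 − 1)/4 = 8.25.
PS = (1 − 1)·8.25 = 0.
Under first-degree price discrimination the firm charges each unit its demand price and produces up to where P = MC, i.e. Q = 8.25. Consumer surplus is zero; producer surplus equals total surplus.
PS = ½·(34 − 1)·8.25 = 136.125.
Change in producer surplus: 136.125 − 0 = 136.125.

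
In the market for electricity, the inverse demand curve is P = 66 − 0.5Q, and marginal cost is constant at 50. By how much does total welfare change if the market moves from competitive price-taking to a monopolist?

Competitive firms price at marginal cost: P = 50, giving Q = 32.
CS = ½·(66 − 50)·32 = 256; PS = (50 − 50)·32 = 0; TS = 256.
A monopolist chooses Q where MR = MC. MR = 66 − Q; setting this equal to 50 gives Q = 16 and P = 58.
CS = ½·(66 − 58)·16 = 64; PS = (58 − 50)·16 = 128; TS = 192.
Change in total welfare: 192 − 256 = −64.

Total welfare falls by 64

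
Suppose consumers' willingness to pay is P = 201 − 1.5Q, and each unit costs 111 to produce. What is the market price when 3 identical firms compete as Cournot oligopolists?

P = 133.5

With 3 symmetric Cournot firms, each firm's FOC gives 201 − 6q = 111, so q = 15, Q = 3·15 = 45, and P = 133.5.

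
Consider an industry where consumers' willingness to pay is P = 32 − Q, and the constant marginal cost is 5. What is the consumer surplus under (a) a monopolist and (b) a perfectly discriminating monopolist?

Monopoly: CS = 91.125; Perfect PD: CS = 0

The monopolist equates marginal revenue to marginal cost: 32 − 2Q = 5, so Q = 13.5. From demand, P = 18.5.
CS = ½·(32 − 18.5)·13.5 = 91.125.
With perfect price discrimination, output is the efficient level Q = 27 (where demand meets MC), but every buyer pays their willingness to pay: CS = 0 and PS = total surplus.
CS = 0.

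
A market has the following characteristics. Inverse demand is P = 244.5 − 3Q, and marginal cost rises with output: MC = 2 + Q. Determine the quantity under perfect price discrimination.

A perfectly discriminating monopolist sells every unit with P(Q) ≥ MC(Q), so output equals the competitive quantity Q = 60.625. Each buyer pays their reservation price, so CS = 0 and the firm captures all surplus.

Q = 60.625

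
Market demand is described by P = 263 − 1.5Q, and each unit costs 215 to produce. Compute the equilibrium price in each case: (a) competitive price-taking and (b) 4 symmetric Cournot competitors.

Under competition P = MC = 215, so Q = (263 − 215)/1.5 = 32.
With 4 symmetric Cournot firms, each firm's FOC gives 263 − 7.5q = 215, so q = 6.4, Q = 4·6.4 = 25.6, and P = 224.6.

Competition: P = 215; Cournot: P = 224.6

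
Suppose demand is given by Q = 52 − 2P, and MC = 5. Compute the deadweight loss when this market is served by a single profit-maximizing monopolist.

DWL = 110.25

Inverting demand: P = 26 − 0.5Q.
Perfect competition: P = MC = 5, so 26 − 0.5Q = 5 and Q = 42.
The monopolist equates marginal revenue to marginal cost: 26 − Q = 5, so Q = 21. From demand, P = 15.5.
DWL is the triangle between Q = 21 and Q = 42: ½·(42 − 21)·(15.5 − 5) = 110.25.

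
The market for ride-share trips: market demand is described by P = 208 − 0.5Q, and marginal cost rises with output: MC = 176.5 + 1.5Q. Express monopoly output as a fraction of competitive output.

Q_m/Q_c = 0.8

A monopolist chooses Q where MR = MC. MR = 208 − Q; setting this equal to 176.5 + 1.5Q gives Q = 12.6 and P = 201.7.
Under competition P = MC: 208 − 0.5Q = 176.5 + 1.5Q ⇒ Q = 15.75, P = 200.125.
Ratio Q_m/Q_c = 12.6/15.75 = 0.8.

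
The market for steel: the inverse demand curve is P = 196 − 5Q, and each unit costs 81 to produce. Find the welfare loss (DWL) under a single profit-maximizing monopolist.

Competitive firms price at marginal cost: P = 81, giving Q = 23.
Monopoly sets MR = MC: 196 − 10Q = 81 ⇒ Q = 11.5, P = 196 − 5·11.5 = 138.5.
DWL is the triangle between Q = 11.5 and Q = 23: ½·(23 − 11.5)·(138.5 − 81) = 330.625.

DWL = 330.625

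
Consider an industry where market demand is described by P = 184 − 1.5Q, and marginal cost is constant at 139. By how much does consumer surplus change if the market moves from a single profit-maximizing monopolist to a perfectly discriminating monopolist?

CS falls by 168.75

The monopolist equates marginal revenue to marginal cost: 184 − 3Q = 139, so Q = 15. From demand, P = 161.5.
CS = ½·(184 − 161.5)·15 = 168.75.
Under first-degree price discrimination the firm charges each unit its demand price and produces up to where P = MC, i.e. Q = 30. Consumer surplus is zero; producer surplus equals total surplus.
CS = 0.
Change in consumer surplus: 0 − 168.75 = −168.75.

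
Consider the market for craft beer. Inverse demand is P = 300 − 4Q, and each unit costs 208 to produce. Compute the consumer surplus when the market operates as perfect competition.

CS = 1058

Under competition P = MC = 208, so Q = (300 − 208)/4 = 23.
CS = ½·(300 − 208)·23 = 1058.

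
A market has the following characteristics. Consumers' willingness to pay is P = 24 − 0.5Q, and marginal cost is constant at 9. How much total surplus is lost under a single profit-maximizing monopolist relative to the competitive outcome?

DWL = 56.25

Under competition P = MC = 9, so Q = (24 − 9)/0.5 = 30.
A monopolist chooses Q where MR = MC. MR = 24 − Q; setting this equal to 9 gives Q = 15 and P = 16.5.
DWL is the triangle between Q = 15 and Q = 30: ½·(30 − 15)·(16.5 − 9) = 56.25.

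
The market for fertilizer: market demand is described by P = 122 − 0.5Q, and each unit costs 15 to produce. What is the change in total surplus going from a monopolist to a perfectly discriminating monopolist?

Total surplus rises by 2862.25

A monopolist chooses Q where MR = MC. MR = 122 − Q; setting this equal to 15 gives Q = 107 and P = 68.5.
CS = ½·(122 − 68.5)·107 = 2862.25; PS = (68.5 − 15)·107 = 5724.5; TS = 8586.75.
A perfectly discriminating monopolist sells every unit with P(Q) ≥ MC(Q), so output equals the competitive quantity Q = 214. Each buyer pays their reservation price, so CS = 0 and the firm captures all surplus.
TS = 11449 (equal to competitive TS).
Change in total surplus: 11449 − 8586.75 = 2862.25.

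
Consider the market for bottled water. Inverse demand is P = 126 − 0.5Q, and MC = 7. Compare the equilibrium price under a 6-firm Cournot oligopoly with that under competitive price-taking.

Cournot: P = 24; Competition: P = 7

In a 6-firm Cournot equilibrium, symmetry and the first-order condition give q = (126 − 7)/(3.5) = 34. So Q = 204 and P = 24.
Perfect competition: P = MC = 7, so 126 − 0.5Q = 7 and Q = 238.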